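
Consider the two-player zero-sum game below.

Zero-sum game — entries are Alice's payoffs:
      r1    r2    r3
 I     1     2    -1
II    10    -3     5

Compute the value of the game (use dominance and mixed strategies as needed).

7/11

Column r1 is strictly dominated by r3 for Bob (it gives Alice more in every row).
The remaining 2×2 game on (I, II) × (r2, r3) has no saddle point. Let Alice play I with probability p; indifference gives 2p − 3(1−p) = −p + 5(1−p), so p = 8/11.
Similarly Bob's optimal q on r2 is 6/11, and the value is 2·(6/11) + (-1)·(5/11) = 7/11.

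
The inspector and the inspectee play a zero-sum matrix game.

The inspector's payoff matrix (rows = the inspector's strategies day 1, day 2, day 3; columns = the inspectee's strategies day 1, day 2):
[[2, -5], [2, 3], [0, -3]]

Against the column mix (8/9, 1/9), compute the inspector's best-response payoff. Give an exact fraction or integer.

19/9

day 1: (2)·(8/9) + (-5)·(1/9) = 11/9.
day 2: (2)·(8/9) + (3)·(1/9) = 19/9.
day 3: (0)·(8/9) + (-3)·(1/9) = -1/3.
The best pure response is day 2 with expected payoff 19/9.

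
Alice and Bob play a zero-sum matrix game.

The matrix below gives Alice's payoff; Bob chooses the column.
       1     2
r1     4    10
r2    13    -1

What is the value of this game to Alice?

Row minima are 4 and -1, so Alice's maximin is 4; column maxima are 13 and 10, so Bob's minimax is 10. These differ, so the equilibrium is in mixed strategies.
Let Alice play r1 with probability p. Bob is indifferent when 4p + 13(1−p) = 10p − (1−p), giving p = 7/10.
Let Bob play 1 with probability q. Alice is indifferent when 4q + 10(1−q) = 13q − (1−q), giving q = 11/20.
The value is 4·(11/20) + (10)·(9/20) = 67/10.

67/10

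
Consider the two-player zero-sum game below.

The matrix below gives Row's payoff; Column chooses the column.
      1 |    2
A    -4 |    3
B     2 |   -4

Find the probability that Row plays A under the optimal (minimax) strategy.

6/13

Row minima are -4 and -4, so Row's maximin is -4; column maxima are 2 and 3, so Column's minimax is 2. These differ, so the equilibrium is in mixed strategies.
Let Row play A with probability p. Column is indifferent when −4p + 2(1−p) = 3p − 4(1−p), giving p = 6/13.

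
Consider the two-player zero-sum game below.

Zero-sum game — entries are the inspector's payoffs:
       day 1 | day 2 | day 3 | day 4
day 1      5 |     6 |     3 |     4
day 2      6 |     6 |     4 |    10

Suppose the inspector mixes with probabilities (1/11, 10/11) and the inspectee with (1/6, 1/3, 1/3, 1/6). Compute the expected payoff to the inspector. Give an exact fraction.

129/22

Against (1/6, 1/3, 1/3, 1/6), each row's expected payoff is day 1: 9/2; day 2: 6.
Taking the (1/11, 10/11)-weighted average: (1/11)·(9/2) + (10/11)·(6) = 129/22.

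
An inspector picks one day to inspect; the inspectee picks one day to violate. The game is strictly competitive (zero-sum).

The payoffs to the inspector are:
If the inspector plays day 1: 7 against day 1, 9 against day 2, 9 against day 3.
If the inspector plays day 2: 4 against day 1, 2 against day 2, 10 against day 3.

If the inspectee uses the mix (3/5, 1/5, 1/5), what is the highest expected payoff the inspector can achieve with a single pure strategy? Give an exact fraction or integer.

39/5

day 1: (7)·(3/5) + (9)·(1/5) + (9)·(1/5) = 39/5.
day 2: (4)·(3/5) + (2)·(1/5) + (10)·(1/5) = 24/5.
The best pure response is day 1 with expected payoff 39/5.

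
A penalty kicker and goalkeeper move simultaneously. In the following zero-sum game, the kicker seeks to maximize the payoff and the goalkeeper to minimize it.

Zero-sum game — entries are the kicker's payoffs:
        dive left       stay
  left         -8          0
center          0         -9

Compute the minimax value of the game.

Row minima are -8 and -9, so the kicker's maximin is -8; column maxima are 0 and 0, so the goalkeeper's minimax is 0. These differ, so the equilibrium is in mixed strategies.
Let the kicker play left with probability p. The goalkeeper is indifferent when −8p = −9(1−p), giving p = 9/17.
Let the goalkeeper play dive left with probability q. The kicker is indifferent when −8q = −9(1−q), giving q = 9/17.
The value is -8·(9/17) + (0)·(8/17) = -72/17.

-72/17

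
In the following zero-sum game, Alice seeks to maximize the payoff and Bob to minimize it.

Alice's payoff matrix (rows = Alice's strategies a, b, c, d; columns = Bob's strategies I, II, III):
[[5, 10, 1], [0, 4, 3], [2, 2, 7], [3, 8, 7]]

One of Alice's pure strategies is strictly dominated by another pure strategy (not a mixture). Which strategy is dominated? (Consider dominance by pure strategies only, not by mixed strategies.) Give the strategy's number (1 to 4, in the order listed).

2

Compare b with d: 3 > 0, 8 > 4, 7 > 3.
So d strictly dominates b for Alice; b is strictly dominated.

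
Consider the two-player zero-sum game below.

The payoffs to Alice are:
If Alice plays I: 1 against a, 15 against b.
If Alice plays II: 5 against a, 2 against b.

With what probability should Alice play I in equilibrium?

Row minima are 1 and 2, so Alice's maximin is 2; column maxima are 5 and 15, so Bob's minimax is 5. These differ, so the equilibrium is in mixed strategies.
Let Alice play I with probability p. Bob is indifferent when p + 5(1−p) = 15p + 2(1−p), giving p = 3/17.

3/17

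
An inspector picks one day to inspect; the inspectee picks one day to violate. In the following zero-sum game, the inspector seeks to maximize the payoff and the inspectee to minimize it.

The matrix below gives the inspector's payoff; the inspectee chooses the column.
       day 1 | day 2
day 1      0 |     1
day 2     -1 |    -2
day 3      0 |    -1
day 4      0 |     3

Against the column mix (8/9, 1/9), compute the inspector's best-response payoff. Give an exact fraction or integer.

day 1: (0)·(8/9) + (1)·(1/9) = 1/9.
day 2: (-1)·(8/9) + (-2)·(1/9) = -10/9.
day 3: (0)·(8/9) + (-1)·(1/9) = -1/9.
day 4: (0)·(8/9) + (3)·(1/9) = 1/3.
The best pure response is day 4 with expected payoff 1/3.

1/3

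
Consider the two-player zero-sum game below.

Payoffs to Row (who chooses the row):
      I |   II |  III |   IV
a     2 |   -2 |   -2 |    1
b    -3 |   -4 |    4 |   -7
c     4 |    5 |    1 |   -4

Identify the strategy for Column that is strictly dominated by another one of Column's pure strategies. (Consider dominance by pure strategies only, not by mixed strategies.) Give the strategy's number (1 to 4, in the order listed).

1

Column prefers columns that give Row less. Compare I with IV: 1 < 2, -7 < -3, -4 < 4.
So IV strictly dominates I for Column; I is strictly dominated.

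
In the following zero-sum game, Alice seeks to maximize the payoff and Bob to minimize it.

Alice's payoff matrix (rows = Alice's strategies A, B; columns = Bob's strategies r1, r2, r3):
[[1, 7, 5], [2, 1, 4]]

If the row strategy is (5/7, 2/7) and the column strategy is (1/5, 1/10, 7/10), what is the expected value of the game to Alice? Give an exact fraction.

Against (1/5, 1/10, 7/10), each row's expected payoff is A: 22/5; B: 33/10.
Taking the (5/7, 2/7)-weighted average: (5/7)·(22/5) + (2/7)·(33/10) = 143/35.

143/35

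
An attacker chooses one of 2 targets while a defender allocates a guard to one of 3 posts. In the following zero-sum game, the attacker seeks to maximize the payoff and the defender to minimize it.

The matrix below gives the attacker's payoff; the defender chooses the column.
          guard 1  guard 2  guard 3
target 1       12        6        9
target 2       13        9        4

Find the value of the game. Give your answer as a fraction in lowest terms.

Column guard 1 is strictly dominated by guard 2 for the defender (it gives the attacker more in every row).
The remaining 2×2 game on (target 1, target 2) × (guard 2, guard 3) has no saddle point. Let the attacker play target 1 with probability p; indifference gives 6p + 9(1−p) = 9p + 4(1−p), so p = 5/8.
Similarly the defender's optimal q on guard 2 is 5/8, and the value is 6·(5/8) + (9)·(3/8) = 57/8.

57/8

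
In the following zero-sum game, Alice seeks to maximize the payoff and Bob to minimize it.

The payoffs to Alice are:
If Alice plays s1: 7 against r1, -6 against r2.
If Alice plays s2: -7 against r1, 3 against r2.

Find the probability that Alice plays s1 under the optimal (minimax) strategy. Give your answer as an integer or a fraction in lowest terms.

Row minima are -6 and -7, so Alice's maximin is -6; column maxima are 7 and 3, so Bob's minimax is 3. These differ, so the equilibrium is in mixed strategies.
Let Alice play s1 with probability p. Bob is indifferent when 7p − 7(1−p) = −6p + 3(1−p), giving p = 10/23.

10/23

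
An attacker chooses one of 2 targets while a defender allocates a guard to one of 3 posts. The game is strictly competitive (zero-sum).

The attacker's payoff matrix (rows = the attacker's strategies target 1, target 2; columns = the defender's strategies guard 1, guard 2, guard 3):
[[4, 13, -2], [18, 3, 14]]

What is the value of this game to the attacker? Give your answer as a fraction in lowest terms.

94/13

Column guard 1 is strictly dominated by guard 3 for the defender (it gives the attacker more in every row).
The remaining 2×2 game on (target 1, target 2) × (guard 2, guard 3) has no saddle point. Let the attacker play target 1 with probability p; indifference gives 13p + 3(1−p) = −2p + 14(1−p), so p = 11/26.
Similarly the defender's optimal q on guard 2 is 8/13, and the value is 13·(8/13) + (-2)·(5/13) = 94/13.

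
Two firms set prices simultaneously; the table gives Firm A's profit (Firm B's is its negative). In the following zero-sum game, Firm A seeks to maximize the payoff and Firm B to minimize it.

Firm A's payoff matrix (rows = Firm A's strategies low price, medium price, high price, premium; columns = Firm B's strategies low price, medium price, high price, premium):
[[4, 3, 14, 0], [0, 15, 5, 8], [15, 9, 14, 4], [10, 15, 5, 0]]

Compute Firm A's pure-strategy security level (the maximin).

The worst-case payoff for each row is low price: 0, medium price: 0, high price: 4, premium: 0.
The best of these is 4.

4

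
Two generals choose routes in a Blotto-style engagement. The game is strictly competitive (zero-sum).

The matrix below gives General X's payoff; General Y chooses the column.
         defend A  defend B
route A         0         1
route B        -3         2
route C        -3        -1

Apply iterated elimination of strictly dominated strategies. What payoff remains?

0

Column defend B is strictly dominated by defend A for General Y (0<1, -3<2, -3<-1); eliminate defend B.
Row route B is strictly dominated by row route A (0>-3); eliminate route B.
Row route C is strictly dominated by row route A (0>-3); eliminate route C.
Only (route A, defend A) remains, with payoff 0.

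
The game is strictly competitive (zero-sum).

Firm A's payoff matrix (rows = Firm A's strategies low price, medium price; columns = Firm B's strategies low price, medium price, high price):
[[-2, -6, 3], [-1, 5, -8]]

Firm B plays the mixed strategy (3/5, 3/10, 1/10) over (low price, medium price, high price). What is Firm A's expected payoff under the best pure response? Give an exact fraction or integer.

1/10

low price: (-2)·(3/5) + (-6)·(3/10) + (3)·(1/10) = -27/10.
medium price: (-1)·(3/5) + (5)·(3/10) + (-8)·(1/10) = 1/10.
The best pure response is medium price with expected payoff 1/10.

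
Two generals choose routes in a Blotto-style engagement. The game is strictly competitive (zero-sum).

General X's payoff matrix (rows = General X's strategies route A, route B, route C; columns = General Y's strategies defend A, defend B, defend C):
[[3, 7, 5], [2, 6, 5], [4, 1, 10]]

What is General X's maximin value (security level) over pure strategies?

3

The worst-case payoff for each row is route A: 3, route B: 2, route C: 1.
The best of these is 3.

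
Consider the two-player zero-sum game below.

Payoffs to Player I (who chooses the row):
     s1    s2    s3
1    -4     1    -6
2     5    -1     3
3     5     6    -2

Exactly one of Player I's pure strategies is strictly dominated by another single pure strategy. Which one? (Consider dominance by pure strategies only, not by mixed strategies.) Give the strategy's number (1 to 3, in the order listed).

Compare 1 with 3: 5 > -4, 6 > 1, -2 > -6.
So 3 strictly dominates 1 for Player I; 1 is strictly dominated.

1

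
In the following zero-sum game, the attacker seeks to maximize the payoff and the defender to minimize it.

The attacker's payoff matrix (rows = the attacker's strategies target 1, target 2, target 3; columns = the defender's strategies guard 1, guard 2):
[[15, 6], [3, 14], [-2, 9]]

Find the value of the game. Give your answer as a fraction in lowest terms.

Row target 3 is strictly dominated by row target 2, so the attacker never plays it.
The remaining 2×2 game on (target 1, target 2) × (guard 1, guard 2) has no saddle point. Let the attacker play target 1 with probability p; indifference gives 15p + 3(1−p) = 6p + 14(1−p), so p = 11/20.
Similarly the defender's optimal q on guard 1 is 2/5, and the value is 15·(2/5) + (6)·(3/5) = 48/5.

48/5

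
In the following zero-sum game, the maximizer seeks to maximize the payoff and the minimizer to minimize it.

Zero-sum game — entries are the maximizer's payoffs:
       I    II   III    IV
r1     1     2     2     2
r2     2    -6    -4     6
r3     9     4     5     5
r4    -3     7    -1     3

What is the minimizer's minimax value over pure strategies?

The worst case (largest entry) in each column is I: 9, II: 7, III: 5, IV: 6.
The best (smallest) of these is 5.

5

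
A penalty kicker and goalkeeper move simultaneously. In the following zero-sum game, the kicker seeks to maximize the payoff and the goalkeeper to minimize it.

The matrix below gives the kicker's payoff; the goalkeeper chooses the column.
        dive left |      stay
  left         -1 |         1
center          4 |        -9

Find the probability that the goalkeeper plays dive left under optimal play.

Row minima are -1 and -9, so the kicker's maximin is -1; column maxima are 4 and 1, so the goalkeeper's minimax is 1. These differ, so the equilibrium is in mixed strategies.
Let the goalkeeper play dive left with probability q. The kicker is indifferent when −q + (1−q) = 4q − 9(1−q), giving q = 2/3.

2/3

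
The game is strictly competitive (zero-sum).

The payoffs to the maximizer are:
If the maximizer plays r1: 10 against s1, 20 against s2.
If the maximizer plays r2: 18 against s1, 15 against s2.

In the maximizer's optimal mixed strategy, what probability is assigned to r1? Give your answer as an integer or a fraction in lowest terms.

3/13

Row minima are 10 and 15, so the maximizer's maximin is 15; column maxima are 18 and 20, so the minimizer's minimax is 18. These differ, so the equilibrium is in mixed strategies.
Let the maximizer play r1 with probability p. The minimizer is indifferent when 10p + 18(1−p) = 20p + 15(1−p), giving p = 3/13.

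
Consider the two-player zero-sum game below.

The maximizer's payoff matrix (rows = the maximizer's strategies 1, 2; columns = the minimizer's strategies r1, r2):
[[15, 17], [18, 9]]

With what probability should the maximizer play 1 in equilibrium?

9/11

Row minima are 15 and 9, so the maximizer's maximin is 15; column maxima are 18 and 17, so the minimizer's minimax is 17. These differ, so the equilibrium is in mixed strategies.
Let the maximizer play 1 with probability p. The minimizer is indifferent when 15p + 18(1−p) = 17p + 9(1−p), giving p = 9/11.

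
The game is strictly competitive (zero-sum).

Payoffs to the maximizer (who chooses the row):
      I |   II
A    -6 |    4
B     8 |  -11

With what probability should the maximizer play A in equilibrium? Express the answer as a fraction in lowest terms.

19/29

Row minima are -6 and -11, so the maximizer's maximin is -6; column maxima are 8 and 4, so the minimizer's minimax is 4. These differ, so the equilibrium is in mixed strategies.
Let the maximizer play A with probability p. The minimizer is indifferent when −6p + 8(1−p) = 4p − 11(1−p), giving p = 19/29.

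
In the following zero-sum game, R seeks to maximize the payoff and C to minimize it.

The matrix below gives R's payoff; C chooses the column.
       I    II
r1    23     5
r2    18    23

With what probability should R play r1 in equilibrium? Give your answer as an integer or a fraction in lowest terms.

5/23

Row minima are 5 and 18, so R's maximin is 18; column maxima are 23 and 23, so C's minimax is 23. These differ, so the equilibrium is in mixed strategies.
Let R play r1 with probability p. C is indifferent when 23p + 18(1−p) = 5p + 23(1−p), giving p = 5/23.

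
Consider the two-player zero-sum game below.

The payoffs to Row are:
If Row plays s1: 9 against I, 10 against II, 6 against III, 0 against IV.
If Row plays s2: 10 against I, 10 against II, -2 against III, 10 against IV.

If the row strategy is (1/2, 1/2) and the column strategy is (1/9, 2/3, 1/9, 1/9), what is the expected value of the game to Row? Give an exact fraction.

17/2

Against (1/9, 2/3, 1/9, 1/9), each row's expected payoff is s1: 25/3; s2: 26/3.
Taking the (1/2, 1/2)-weighted average: (1/2)·(25/3) + (1/2)·(26/3) = 17/2.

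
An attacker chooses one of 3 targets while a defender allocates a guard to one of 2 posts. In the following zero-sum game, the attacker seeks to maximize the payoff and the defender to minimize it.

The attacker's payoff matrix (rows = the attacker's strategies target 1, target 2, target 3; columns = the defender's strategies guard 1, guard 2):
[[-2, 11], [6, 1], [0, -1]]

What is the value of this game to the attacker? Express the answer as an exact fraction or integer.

34/9

Row target 3 is strictly dominated by row target 2, so the attacker never plays it.
The remaining 2×2 game on (target 1, target 2) × (guard 1, guard 2) has no saddle point. Let the attacker play target 1 with probability p; indifference gives −2p + 6(1−p) = 11p + (1−p), so p = 5/18.
Similarly the defender's optimal q on guard 1 is 5/9, and the value is -2·(5/9) + (11)·(4/9) = 34/9.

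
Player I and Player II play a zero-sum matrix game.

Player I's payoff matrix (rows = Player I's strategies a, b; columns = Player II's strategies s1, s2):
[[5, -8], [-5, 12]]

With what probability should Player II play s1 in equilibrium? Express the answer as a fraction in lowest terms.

Row minima are -8 and -5, so Player I's maximin is -5; column maxima are 5 and 12, so Player II's minimax is 5. These differ, so the equilibrium is in mixed strategies.
Let Player II play s1 with probability q. Player I is indifferent when 5q − 8(1−q) = −5q + 12(1−q), giving q = 2/3.

2/3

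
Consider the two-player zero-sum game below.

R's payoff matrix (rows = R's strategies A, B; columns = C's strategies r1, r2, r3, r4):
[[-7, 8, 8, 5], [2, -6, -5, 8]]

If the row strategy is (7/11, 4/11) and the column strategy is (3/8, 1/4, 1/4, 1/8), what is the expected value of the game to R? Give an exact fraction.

Against (3/8, 1/4, 1/4, 1/8), each row's expected payoff is A: 2; B: -1.
Taking the (7/11, 4/11)-weighted average: (7/11)·(2) + (4/11)·(-1) = 10/11.

10/11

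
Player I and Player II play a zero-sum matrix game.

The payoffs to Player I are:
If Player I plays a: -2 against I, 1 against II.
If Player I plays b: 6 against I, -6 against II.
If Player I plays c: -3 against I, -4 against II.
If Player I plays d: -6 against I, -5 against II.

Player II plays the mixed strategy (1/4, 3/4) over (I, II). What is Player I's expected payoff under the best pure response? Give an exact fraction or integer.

1/4

a: (-2)·(1/4) + (1)·(3/4) = 1/4.
b: (6)·(1/4) + (-6)·(3/4) = -3.
c: (-3)·(1/4) + (-4)·(3/4) = -15/4.
d: (-6)·(1/4) + (-5)·(3/4) = -21/4.
The best pure response is a with expected payoff 1/4.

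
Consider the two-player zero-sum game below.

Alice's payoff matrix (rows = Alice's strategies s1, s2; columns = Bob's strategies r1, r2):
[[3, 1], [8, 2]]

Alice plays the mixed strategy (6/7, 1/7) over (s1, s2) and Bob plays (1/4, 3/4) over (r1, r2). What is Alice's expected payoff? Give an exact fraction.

25/14

Against (1/4, 3/4), each row's expected payoff is s1: 3/2; s2: 7/2.
Taking the (6/7, 1/7)-weighted average: (6/7)·(3/2) + (1/7)·(7/2) = 25/14.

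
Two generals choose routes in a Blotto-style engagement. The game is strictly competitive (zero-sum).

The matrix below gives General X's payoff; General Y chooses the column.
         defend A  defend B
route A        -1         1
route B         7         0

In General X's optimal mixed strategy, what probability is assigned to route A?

Row minima are -1 and 0, so General X's maximin is 0; column maxima are 7 and 1, so General Y's minimax is 1. These differ, so the equilibrium is in mixed strategies.
Let General X play route A with probability p. General Y is indifferent when −p + 7(1−p) = p, giving p = 7/9.

7/9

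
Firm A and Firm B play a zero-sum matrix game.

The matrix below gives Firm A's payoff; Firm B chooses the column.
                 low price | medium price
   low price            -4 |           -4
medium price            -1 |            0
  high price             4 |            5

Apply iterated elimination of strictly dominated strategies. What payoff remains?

4

Row medium price is strictly dominated by row high price (4>-1, 5>0); eliminate medium price.
Row low price is strictly dominated by row high price (4>-4, 5>-4); eliminate low price.
Column medium price is strictly dominated by low price for Firm B (4<5); eliminate medium price.
Only (high price, low price) remains, with payoff 4.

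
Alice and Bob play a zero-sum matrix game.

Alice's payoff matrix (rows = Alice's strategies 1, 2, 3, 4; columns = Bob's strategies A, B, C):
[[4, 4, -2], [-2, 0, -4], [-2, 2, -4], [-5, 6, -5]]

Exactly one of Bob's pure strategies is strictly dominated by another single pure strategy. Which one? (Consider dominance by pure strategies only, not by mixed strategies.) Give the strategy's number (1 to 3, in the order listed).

2

Bob prefers columns that give Alice less. Compare B with C: -2 < 4, -4 < 0, -4 < 2, -5 < 6.
So C strictly dominates B for Bob; B is strictly dominated.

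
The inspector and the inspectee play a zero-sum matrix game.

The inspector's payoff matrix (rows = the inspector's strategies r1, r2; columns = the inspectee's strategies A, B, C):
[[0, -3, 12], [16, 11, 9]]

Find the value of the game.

159/17

Column A is strictly dominated by B for the inspectee (it gives the inspector more in every row).
The remaining 2×2 game on (r1, r2) × (B, C) has no saddle point. Let the inspector play r1 with probability p; indifference gives −3p + 11(1−p) = 12p + 9(1−p), so p = 2/17.
Similarly the inspectee's optimal q on B is 3/17, and the value is -3·(3/17) + (12)·(14/17) = 159/17.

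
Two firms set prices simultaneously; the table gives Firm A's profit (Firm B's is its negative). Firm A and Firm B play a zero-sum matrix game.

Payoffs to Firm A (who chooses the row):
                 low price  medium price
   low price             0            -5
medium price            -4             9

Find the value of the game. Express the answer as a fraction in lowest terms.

Row minima are -5 and -4, so Firm A's maximin is -4; column maxima are 0 and 9, so Firm B's minimax is 0. These differ, so the equilibrium is in mixed strategies.
Let Firm A play low price with probability p. Firm B is indifferent when −4(1−p) = −5p + 9(1−p), giving p = 13/18.
Let Firm B play low price with probability q. Firm A is indifferent when −5(1−q) = −4q + 9(1−q), giving q = 7/9.
The value is 0·(7/9) + (-5)·(2/9) = -10/9.

-10/9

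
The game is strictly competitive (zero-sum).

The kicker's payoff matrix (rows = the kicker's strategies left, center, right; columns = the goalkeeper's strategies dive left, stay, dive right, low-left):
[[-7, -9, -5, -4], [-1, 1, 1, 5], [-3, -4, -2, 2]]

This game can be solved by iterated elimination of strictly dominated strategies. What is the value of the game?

-1

Column low-left is strictly dominated by dive left for the goalkeeper (-7<-4, -1<5, -3<2); eliminate low-left.
Row right is strictly dominated by row center (-1>-3, 1>-4, 1>-2); eliminate right.
Column dive right is strictly dominated by dive left for the goalkeeper (-7<-5, -1<1); eliminate dive right.
Row left is strictly dominated by row center (-1>-7, 1>-9); eliminate left.
Column stay is strictly dominated by dive left for the goalkeeper (-1<1); eliminate stay.
Only (center, dive left) remains, with payoff -1.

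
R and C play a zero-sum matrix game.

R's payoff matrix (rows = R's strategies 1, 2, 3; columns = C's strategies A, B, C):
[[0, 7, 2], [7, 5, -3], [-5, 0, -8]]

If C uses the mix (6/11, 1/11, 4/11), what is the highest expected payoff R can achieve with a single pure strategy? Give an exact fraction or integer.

1: (0)·(6/11) + (7)·(1/11) + (2)·(4/11) = 15/11.
2: (7)·(6/11) + (5)·(1/11) + (-3)·(4/11) = 35/11.
3: (-5)·(6/11) + (0)·(1/11) + (-8)·(4/11) = -62/11.
The best pure response is 2 with expected payoff 35/11.

35/11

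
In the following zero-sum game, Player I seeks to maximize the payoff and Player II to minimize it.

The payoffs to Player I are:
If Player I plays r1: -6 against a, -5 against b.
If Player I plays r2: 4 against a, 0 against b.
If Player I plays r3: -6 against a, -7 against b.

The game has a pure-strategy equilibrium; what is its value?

Row minima: -6, 0, -7 → Player I's maximin is 0.
Column maxima: 4, 0 → Player II's minimax is 0.
They coincide at (r2, b), so the value is 0.

0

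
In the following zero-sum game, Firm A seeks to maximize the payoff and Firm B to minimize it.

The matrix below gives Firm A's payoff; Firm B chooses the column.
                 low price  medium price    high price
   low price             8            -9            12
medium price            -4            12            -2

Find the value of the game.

20/11

Column high price is strictly dominated by low price for Firm B (it gives Firm A more in every row).
The remaining 2×2 game on (low price, medium price) × (low price, medium price) has no saddle point. Let Firm A play low price with probability p; indifference gives 8p − 4(1−p) = −9p + 12(1−p), so p = 16/33.
Similarly Firm B's optimal q on low price is 7/11, and the value is 8·(7/11) + (-9)·(4/11) = 20/11.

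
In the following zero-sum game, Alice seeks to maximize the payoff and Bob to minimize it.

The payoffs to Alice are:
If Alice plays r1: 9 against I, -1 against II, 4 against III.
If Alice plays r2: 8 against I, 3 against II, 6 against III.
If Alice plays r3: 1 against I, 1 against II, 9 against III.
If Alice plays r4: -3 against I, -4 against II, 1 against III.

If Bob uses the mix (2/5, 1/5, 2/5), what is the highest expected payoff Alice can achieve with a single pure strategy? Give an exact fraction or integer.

31/5

r1: (9)·(2/5) + (-1)·(1/5) + (4)·(2/5) = 5.
r2: (8)·(2/5) + (3)·(1/5) + (6)·(2/5) = 31/5.
r3: (1)·(2/5) + (1)·(1/5) + (9)·(2/5) = 21/5.
r4: (-3)·(2/5) + (-4)·(1/5) + (1)·(2/5) = -8/5.
The best pure response is r2 with expected payoff 31/5.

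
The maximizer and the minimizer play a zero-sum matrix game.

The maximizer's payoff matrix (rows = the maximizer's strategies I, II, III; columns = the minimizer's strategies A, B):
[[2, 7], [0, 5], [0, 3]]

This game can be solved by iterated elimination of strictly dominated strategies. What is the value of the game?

Column B is strictly dominated by A for the minimizer (2<7, 0<5, 0<3); eliminate B.
Row III is strictly dominated by row I (2>0); eliminate III.
Row II is strictly dominated by row I (2>0); eliminate II.
Only (I, A) remains, with payoff 2.

2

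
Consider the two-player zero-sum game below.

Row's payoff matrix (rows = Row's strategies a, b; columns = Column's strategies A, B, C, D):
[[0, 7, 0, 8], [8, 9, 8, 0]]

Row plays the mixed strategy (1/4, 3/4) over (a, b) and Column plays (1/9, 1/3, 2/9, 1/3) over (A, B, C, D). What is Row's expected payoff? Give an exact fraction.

Against (1/9, 1/3, 2/9, 1/3), each row's expected payoff is a: 5; b: 17/3.
Taking the (1/4, 3/4)-weighted average: (1/4)·(5) + (3/4)·(17/3) = 11/2.

11/2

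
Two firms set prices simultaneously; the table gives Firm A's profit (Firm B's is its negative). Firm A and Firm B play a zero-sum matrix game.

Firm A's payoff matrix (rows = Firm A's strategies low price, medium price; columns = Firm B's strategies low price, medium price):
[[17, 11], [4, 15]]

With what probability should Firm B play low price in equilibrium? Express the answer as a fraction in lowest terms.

Row minima are 11 and 4, so Firm A's maximin is 11; column maxima are 17 and 15, so Firm B's minimax is 15. These differ, so the equilibrium is in mixed strategies.
Let Firm B play low price with probability q. Firm A is indifferent when 17q + 11(1−q) = 4q + 15(1−q), giving q = 4/17.

4/17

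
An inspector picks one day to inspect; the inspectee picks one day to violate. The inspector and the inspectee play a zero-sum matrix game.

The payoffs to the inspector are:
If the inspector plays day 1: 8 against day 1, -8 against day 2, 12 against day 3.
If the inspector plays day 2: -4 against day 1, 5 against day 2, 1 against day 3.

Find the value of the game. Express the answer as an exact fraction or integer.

8/25

Column day 3 is strictly dominated by day 1 for the inspectee (it gives the inspector more in every row).
The remaining 2×2 game on (day 1, day 2) × (day 1, day 2) has no saddle point. Let the inspector play day 1 with probability p; indifference gives 8p − 4(1−p) = −8p + 5(1−p), so p = 9/25.
Similarly the inspectee's optimal q on day 1 is 13/25, and the value is 8·(13/25) + (-8)·(12/25) = 8/25.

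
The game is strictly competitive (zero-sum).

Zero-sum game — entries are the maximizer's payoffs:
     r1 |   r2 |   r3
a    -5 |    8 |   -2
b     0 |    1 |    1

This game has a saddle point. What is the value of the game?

0

Row minima: -5, 0 → the maximizer's maximin is 0.
Column maxima: 0, 8, 1 → the minimizer's minimax is 0.
They coincide at (b, r1), so the value is 0.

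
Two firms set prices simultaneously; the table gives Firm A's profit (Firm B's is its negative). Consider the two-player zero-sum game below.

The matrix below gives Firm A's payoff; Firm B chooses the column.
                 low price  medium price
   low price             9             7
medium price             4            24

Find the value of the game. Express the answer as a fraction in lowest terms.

Row minima are 7 and 4, so Firm A's maximin is 7; column maxima are 9 and 24, so Firm B's minimax is 9. These differ, so the equilibrium is in mixed strategies.
Let Firm A play low price with probability p. Firm B is indifferent when 9p + 4(1−p) = 7p + 24(1−p), giving p = 10/11.
Let Firm B play low price with probability q. Firm A is indifferent when 9q + 7(1−q) = 4q + 24(1−q), giving q = 17/22.
The value is 9·(17/22) + (7)·(5/22) = 94/11.

94/11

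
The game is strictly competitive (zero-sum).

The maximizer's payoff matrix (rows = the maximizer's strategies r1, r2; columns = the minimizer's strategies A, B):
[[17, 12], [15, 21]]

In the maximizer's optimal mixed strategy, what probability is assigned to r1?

6/11

Row minima are 12 and 15, so the maximizer's maximin is 15; column maxima are 17 and 21, so the minimizer's minimax is 17. These differ, so the equilibrium is in mixed strategies.
Let the maximizer play r1 with probability p. The minimizer is indifferent when 17p + 15(1−p) = 12p + 21(1−p), giving p = 6/11.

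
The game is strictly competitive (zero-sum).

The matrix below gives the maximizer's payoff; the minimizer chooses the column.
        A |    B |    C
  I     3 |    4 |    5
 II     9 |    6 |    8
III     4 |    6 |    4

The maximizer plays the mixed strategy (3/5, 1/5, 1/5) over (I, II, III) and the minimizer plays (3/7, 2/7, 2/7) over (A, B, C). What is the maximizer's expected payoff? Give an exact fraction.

24/5

Against (3/7, 2/7, 2/7), each row's expected payoff is I: 27/7; II: 55/7; III: 32/7.
Taking the (3/5, 1/5, 1/5)-weighted average: (3/5)·(27/7) + (1/5)·(55/7) + (1/5)·(32/7) = 24/5.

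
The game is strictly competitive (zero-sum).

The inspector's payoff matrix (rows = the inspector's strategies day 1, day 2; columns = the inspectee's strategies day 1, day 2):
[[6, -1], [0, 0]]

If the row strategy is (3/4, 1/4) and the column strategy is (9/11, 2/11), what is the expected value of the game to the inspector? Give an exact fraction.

Against (9/11, 2/11), each row's expected payoff is day 1: 52/11; day 2: 0.
Taking the (3/4, 1/4)-weighted average: (3/4)·(52/11) + (1/4)·(0) = 39/11.

39/11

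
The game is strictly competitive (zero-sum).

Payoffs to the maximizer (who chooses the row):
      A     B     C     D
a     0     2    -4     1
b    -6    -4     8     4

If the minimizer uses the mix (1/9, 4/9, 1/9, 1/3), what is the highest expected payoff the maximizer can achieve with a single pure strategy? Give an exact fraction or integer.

a: (0)·(1/9) + (2)·(4/9) + (-4)·(1/9) + (1)·(1/3) = 7/9.
b: (-6)·(1/9) + (-4)·(4/9) + (8)·(1/9) + (4)·(1/3) = -2/9.
The best pure response is a with expected payoff 7/9.

7/9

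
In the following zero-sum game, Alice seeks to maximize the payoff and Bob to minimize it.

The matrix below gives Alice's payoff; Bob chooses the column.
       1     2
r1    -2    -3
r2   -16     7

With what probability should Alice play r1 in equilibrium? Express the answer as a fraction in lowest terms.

Row minima are -3 and -16, so Alice's maximin is -3; column maxima are -2 and 7, so Bob's minimax is -2. These differ, so the equilibrium is in mixed strategies.
Let Alice play r1 with probability p. Bob is indifferent when −2p − 16(1−p) = −3p + 7(1−p), giving p = 23/24.

23/24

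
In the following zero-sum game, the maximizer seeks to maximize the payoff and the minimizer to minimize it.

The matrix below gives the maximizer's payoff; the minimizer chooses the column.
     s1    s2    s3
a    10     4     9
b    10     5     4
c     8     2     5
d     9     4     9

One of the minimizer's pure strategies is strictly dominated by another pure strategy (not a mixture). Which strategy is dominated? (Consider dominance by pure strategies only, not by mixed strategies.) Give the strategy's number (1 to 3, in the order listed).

The minimizer prefers columns that give the maximizer less. Compare s1 with s2: 4 < 10, 5 < 10, 2 < 8, 4 < 9.
So s2 strictly dominates s1 for the minimizer; s1 is strictly dominated.

1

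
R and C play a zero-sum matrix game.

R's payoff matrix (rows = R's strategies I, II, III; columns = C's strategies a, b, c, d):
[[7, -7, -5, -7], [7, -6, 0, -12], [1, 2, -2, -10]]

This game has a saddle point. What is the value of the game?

-7

Row minima: -7, -12, -10 → R's maximin is -7.
Column maxima: 7, 2, 0, -7 → C's minimax is -7.
They coincide at (I, d), so the value is -7.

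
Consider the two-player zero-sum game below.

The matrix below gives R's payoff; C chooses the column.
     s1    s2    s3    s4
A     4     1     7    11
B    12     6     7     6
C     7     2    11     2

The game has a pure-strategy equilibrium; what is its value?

6

Row minima: 1, 6, 2 → R's maximin is 6.
Column maxima: 12, 6, 11, 11 → C's minimax is 6.
They coincide at (B, s2), so the value is 6.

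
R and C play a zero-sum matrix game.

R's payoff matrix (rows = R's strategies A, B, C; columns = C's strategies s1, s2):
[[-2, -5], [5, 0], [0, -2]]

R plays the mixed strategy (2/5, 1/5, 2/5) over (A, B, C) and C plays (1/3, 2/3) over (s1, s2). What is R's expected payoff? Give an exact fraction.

Against (1/3, 2/3), each row's expected payoff is A: -4; B: 5/3; C: -4/3.
Taking the (2/5, 1/5, 2/5)-weighted average: (2/5)·(-4) + (1/5)·(5/3) + (2/5)·(-4/3) = -9/5.

-9/5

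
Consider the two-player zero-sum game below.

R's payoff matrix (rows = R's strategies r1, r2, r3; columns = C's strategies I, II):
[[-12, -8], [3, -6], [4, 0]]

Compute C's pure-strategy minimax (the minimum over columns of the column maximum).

0

The worst case (largest entry) in each column is I: 4, II: 0.
The best (smallest) of these is 0.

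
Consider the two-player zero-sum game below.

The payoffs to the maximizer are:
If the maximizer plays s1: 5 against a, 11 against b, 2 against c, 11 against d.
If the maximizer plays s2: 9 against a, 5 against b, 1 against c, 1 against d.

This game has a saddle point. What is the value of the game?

Row minima: 2, 1 → the maximizer's maximin is 2.
Column maxima: 9, 11, 2, 11 → the minimizer's minimax is 2.
They coincide at (s1, c), so the value is 2.

2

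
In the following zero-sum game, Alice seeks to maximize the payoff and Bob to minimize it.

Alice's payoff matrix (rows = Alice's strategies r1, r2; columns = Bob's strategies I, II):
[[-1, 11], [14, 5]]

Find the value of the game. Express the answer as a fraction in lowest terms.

Row minima are -1 and 5, so Alice's maximin is 5; column maxima are 14 and 11, so Bob's minimax is 11. These differ, so the equilibrium is in mixed strategies.
Let Alice play r1 with probability p. Bob is indifferent when −p + 14(1−p) = 11p + 5(1−p), giving p = 3/7.
Let Bob play I with probability q. Alice is indifferent when −q + 11(1−q) = 14q + 5(1−q), giving q = 2/7.
The value is -1·(2/7) + (11)·(5/7) = 53/7.

53/7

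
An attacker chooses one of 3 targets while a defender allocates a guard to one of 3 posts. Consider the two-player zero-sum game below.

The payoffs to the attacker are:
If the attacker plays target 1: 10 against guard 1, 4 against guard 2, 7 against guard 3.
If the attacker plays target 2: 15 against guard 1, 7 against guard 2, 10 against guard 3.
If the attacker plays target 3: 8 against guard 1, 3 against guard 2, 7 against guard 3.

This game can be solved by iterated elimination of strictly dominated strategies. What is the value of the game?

7

Row target 1 is strictly dominated by row target 2 (15>10, 7>4, 10>7); eliminate target 1.
Column guard 1 is strictly dominated by guard 2 for the defender (7<15, 3<8); eliminate guard 1.
Row target 3 is strictly dominated by row target 2 (7>3, 10>7); eliminate target 3.
Column guard 3 is strictly dominated by guard 2 for the defender (7<10); eliminate guard 3.
Only (target 2, guard 2) remains, with payoff 7.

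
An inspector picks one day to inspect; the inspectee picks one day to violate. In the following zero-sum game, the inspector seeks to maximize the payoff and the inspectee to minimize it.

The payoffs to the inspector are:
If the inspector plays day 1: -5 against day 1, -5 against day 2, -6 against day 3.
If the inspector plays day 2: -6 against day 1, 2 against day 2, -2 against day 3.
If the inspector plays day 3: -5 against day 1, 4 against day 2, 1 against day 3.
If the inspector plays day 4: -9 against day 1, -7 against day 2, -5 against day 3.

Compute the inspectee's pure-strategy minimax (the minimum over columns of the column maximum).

-5

The worst case (largest entry) in each column is day 1: -5, day 2: 4, day 3: 1.
The best (smallest) of these is -5.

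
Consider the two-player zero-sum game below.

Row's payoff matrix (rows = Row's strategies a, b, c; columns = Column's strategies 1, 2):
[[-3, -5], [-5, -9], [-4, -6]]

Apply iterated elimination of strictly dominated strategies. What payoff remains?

Column 1 is strictly dominated by 2 for Column (-5<-3, -9<-5, -6<-4); eliminate 1.
Row c is strictly dominated by row a (-5>-6); eliminate c.
Row b is strictly dominated by row a (-5>-9); eliminate b.
Only (a, 2) remains, with payoff -5.

-5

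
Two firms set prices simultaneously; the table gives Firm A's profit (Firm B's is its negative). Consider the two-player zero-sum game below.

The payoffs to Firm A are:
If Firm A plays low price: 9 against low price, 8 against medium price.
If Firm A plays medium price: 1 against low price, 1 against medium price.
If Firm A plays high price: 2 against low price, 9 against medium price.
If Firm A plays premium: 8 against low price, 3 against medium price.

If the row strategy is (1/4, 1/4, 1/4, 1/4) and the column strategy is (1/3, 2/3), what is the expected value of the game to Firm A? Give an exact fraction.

Against (1/3, 2/3), each row's expected payoff is low price: 25/3; medium price: 1; high price: 20/3; premium: 14/3.
Taking the (1/4, 1/4, 1/4, 1/4)-weighted average: (1/4)·(25/3) + (1/4)·(1) + (1/4)·(20/3) + (1/4)·(14/3) = 31/6.

31/6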